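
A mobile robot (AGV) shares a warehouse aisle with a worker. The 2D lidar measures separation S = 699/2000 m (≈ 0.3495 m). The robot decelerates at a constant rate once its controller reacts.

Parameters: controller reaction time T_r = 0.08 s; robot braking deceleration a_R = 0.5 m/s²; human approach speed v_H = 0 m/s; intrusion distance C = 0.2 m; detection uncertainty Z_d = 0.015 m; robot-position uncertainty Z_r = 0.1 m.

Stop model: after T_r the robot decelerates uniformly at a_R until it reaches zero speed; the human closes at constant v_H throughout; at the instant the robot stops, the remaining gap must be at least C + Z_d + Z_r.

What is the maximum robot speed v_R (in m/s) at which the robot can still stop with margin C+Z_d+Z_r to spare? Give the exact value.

quadratic (1)·v² + (2/25)·v + (-69/2000) = 0
  disc = (2/25)² − 4·(1)·(-69/2000) = 361/2500 ; √disc = 19/50
  v_R = (−(2/25) + 19/50) / (2·(1)) = 3/20 m/s
check:
braking lasts T_s = (3/20)/(1/2) = 0.3000 s
robot in T_r: 0.1500·0.0800 = 0.0120 m
robot covers 0.1500·0.3000 − ½·0.5000·0.3000² = 0.0225 m while stopping
human over T_r+T_s: 0.0000·(0.0800+0.3000) = 0.0000 m
C+Z_d+Z_r = 0.2000+0.0150+0.1000 = 0.3150 m
sum ≈ 0.0120+0.0225+0.0000+0.3150 ≈ 0.3495 m = S ✓

v_R_max = 3/20 m/s = 0.1500 m/s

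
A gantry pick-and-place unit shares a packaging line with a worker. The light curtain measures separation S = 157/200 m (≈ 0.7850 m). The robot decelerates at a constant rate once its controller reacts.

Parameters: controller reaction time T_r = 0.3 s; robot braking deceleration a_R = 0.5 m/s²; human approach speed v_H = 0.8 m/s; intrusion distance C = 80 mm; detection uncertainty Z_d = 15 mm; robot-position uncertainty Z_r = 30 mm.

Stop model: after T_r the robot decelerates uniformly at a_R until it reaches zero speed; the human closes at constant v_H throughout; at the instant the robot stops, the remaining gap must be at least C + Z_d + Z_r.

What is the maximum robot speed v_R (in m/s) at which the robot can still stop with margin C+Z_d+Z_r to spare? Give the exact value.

v_R_max = 1/5 m/s = 0.2000 m/s

at the boundary: (1)·v² + (19/10)·v + (-21/50) = 0
  disc = (19/10)² − 4·(1)·(-21/50) = 529/100 ; √disc = 23/10
  v_R = (−(19/10) + 23/10) / (2·(1)) = 1/5 m/s
check:
T_s = v_R/a_R = (1/5)/(1/2) = 0.4000 s
reaction-phase robot travel = 0.2000·0.3000 = 0.0600 m
braking distance = 0.2000²/(2·0.5000) = 0.0400 m
human over T_r+T_s: 0.8000·(0.3000+0.4000) = 0.5600 m
margins: 0.0800+0.0150+0.0300 = 0.1250 m
sum ≈ 0.0600+0.0400+0.5600+0.1250 ≈ 0.7850 m = S ✓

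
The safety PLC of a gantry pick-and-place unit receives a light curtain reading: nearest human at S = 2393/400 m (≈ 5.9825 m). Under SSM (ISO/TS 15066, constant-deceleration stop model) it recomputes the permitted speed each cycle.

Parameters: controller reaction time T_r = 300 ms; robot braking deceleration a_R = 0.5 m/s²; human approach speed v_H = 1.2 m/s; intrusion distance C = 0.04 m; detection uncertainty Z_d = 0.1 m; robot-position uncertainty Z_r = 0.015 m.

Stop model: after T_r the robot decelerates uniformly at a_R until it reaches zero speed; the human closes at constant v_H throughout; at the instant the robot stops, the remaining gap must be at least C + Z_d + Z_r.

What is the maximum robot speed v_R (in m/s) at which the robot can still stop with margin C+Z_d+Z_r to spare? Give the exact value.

at the boundary: (1)·v² + (27/10)·v + (-2187/400) = 0
  disc = (27/10)² − 4·(1)·(-2187/400) = 729/25 ; √disc = 27/5
  v_R = (−(27/10) + 27/5) / (2·(1)) = 27/20 m/s
check:
stop time T_s = (27/20)/(1/2) = 2.7000 s
robot covers v_R·T_r = 1.3500·0.3000 = 0.4050 m before braking
robot under decel: 1.3500²/(2·0.5000) = 1.8225 m
human closes 1.2000·3.0000 = 3.6000 m
C+Z_d+Z_r = 0.0400+0.1000+0.0150 = 0.1550 m
sum ≈ 0.4050+1.8225+3.6000+0.1550 ≈ 5.9825 m = S ✓

v_R_max = 27/20 m/s = 1.3500 m/s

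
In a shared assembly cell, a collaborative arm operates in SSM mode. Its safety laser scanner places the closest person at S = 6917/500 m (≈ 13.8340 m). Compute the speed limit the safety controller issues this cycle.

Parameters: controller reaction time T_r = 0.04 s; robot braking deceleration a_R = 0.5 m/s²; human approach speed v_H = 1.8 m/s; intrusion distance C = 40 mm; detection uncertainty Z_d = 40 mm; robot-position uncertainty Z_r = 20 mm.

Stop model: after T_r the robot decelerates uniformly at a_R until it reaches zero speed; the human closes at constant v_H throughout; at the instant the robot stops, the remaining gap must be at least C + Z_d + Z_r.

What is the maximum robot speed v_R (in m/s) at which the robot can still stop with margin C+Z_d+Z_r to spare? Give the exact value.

v_R_max = 23/10 m/s = 2.3000 m/s

collect terms ⇒ (1)·v_R² + (91/25)·v_R + (-6831/500) = 0
  disc = (91/25)² − 4·(1)·(-6831/500) = 42436/625 ; √disc = 206/25
  v_R = (−(91/25) + 206/25) / (2·(1)) = 23/10 m/s
check:
stop time T_s = (23/10)/(1/2) = 4.6000 s
robot in T_r: 2.3000·0.0400 = 0.0920 m
robot under decel: 2.3000²/(2·0.5000) = 5.2900 m
human closes 1.8000·4.6400 = 8.3520 m
residual clearance needed = 0.0400+0.0400+0.0200 = 0.1000 m
sum ≈ 0.0920+5.2900+8.3520+0.1000 ≈ 13.8340 m = S ✓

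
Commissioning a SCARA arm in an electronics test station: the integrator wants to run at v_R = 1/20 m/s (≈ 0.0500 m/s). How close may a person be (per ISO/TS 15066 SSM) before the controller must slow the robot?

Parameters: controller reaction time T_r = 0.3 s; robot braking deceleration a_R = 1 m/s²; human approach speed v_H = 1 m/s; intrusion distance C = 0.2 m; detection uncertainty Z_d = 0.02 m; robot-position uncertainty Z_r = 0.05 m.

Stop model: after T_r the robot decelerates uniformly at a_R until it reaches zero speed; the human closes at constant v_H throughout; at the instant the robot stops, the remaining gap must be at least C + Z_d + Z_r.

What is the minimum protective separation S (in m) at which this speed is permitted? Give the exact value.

braking lasts T_s = (1/20)/1 = 0.0500 s
reaction-phase robot travel = 0.0500·0.3000 = 0.0150 m
braking distance = 0.0500²/(2·1.0000) = 0.0013 m
human closes 1.0000·0.3500 = 0.3500 m
residual clearance needed = 0.2000+0.0200+0.0500 = 0.2700 m
S_min ≈ 0.0150+0.0013+0.3500+0.2700  ⇒  S_min = 509/800 m

S_min = 509/800 m = 0.6362 m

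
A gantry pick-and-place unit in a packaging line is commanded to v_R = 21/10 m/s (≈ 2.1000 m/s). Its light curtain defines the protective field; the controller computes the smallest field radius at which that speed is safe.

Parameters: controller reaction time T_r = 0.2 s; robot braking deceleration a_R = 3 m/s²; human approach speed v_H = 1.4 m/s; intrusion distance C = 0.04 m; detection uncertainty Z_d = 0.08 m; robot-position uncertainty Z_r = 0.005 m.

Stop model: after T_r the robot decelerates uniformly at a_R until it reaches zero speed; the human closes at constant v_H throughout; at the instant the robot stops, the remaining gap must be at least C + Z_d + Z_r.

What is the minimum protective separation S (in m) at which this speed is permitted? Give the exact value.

T_s = v_R/a_R = (21/10)/3 = 0.7000 s
robot covers v_R·T_r = 2.1000·0.2000 = 0.4200 m before braking
braking distance = 2.1000²/(2·3.0000) = 0.7350 m
human closes 1.4000·0.9000 = 1.2600 m
residual clearance needed = 0.0400+0.0800+0.0050 = 0.1250 m
S_min ≈ 0.4200+0.7350+1.2600+0.1250  ⇒  S_min = 127/50 m

S_min = 127/50 m = 2.5400 m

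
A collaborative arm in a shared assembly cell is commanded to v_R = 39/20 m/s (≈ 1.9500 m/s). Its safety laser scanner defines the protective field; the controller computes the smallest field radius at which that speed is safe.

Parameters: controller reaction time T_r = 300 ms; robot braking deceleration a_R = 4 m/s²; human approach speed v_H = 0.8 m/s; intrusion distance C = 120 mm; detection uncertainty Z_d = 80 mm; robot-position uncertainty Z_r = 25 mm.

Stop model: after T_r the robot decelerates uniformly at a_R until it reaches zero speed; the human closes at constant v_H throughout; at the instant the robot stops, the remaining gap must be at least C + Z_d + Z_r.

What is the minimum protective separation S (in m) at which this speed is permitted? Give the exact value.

S_min = 6129/3200 m = 1.9153 m

braking lasts T_s = (39/20)/4 = 0.4875 s
reaction-phase robot travel = 1.9500·0.3000 = 0.5850 m
robot under decel: 1.9500²/(2·4.0000) = 0.4753 m
human over T_r+T_s: 0.8000·(0.3000+0.4875) = 0.6300 m
margins: 0.1200+0.0800+0.0250 = 0.2250 m
S_min ≈ 0.5850+0.4753+0.6300+0.2250  ⇒  S_min = 6129/3200 m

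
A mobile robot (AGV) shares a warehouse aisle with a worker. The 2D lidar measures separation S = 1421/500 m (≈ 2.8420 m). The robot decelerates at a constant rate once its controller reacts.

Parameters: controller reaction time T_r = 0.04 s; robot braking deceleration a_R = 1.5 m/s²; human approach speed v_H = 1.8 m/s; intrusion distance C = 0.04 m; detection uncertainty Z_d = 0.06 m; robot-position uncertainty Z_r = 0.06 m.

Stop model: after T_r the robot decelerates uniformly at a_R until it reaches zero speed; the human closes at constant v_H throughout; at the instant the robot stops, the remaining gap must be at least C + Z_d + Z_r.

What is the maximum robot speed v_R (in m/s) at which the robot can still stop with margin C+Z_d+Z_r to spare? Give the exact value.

v_R_max = 3/2 m/s = 1.5000 m/s

at the boundary: (1/3)·v² + (31/25)·v + (-261/100) = 0
  disc = (31/25)² − 4·(1/3)·(-261/100) = 3136/625 ; √disc = 56/25
  v_R = (−(31/25) + 56/25) / (2·(1/3)) = 3/2 m/s
check:
braking lasts T_s = (3/2)/(3/2) = 1.0000 s
robot in T_r: 1.5000·0.0400 = 0.0600 m
braking distance = 1.5000²/(2·1.5000) = 0.7500 m
person approaches 1.8000·(0.0400+1.0000) = 1.8720 m
residual clearance needed = 0.0400+0.0600+0.0600 = 0.1600 m
sum ≈ 0.0600+0.7500+1.8720+0.1600 ≈ 2.8420 m = S ✓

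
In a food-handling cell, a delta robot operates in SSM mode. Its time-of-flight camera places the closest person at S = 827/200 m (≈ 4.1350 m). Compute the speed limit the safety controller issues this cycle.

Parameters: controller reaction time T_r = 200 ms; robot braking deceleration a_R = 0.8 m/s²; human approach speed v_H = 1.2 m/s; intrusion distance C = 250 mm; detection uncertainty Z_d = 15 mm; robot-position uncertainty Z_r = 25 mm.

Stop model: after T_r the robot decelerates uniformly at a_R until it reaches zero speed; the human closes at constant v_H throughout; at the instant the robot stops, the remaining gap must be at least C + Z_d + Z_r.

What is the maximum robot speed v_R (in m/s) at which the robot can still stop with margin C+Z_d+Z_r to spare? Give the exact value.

v_R_max = 7/5 m/s = 1.4000 m/s

at the boundary: (5/8)·v² + (17/10)·v + (-721/200) = 0
  disc = (17/10)² − 4·(5/8)·(-721/200) = 4761/400 ; √disc = 69/20
  v_R = (−(17/10) + 69/20) / (2·(5/8)) = 7/5 m/s
check:
T_s = v_R/a_R = (7/5)/(4/5) = 1.7500 s
reaction-phase robot travel = 1.4000·0.2000 = 0.2800 m
robot covers 1.4000·1.7500 − ½·0.8000·1.7500² = 1.2250 m while stopping
person approaches 1.2000·(0.2000+1.7500) = 2.3400 m
C+Z_d+Z_r = 0.2500+0.0150+0.0250 = 0.2900 m
sum ≈ 0.2800+1.2250+2.3400+0.2900 ≈ 4.1350 m = S ✓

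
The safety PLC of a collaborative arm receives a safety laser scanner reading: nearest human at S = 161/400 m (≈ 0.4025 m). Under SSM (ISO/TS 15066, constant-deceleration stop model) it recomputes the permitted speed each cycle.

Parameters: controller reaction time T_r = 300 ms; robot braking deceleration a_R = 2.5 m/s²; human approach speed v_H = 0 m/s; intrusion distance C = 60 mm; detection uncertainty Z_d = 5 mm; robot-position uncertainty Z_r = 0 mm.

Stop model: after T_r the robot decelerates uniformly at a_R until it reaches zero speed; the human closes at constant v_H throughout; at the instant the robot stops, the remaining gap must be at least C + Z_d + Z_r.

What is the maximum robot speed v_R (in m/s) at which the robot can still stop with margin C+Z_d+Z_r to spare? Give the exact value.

v_R_max = 3/4 m/s = 0.7500 m/s

at the boundary: (1/5)·v² + (3/10)·v + (-27/80) = 0
  disc = (3/10)² − 4·(1/5)·(-27/80) = 9/25 ; √disc = 3/5
  v_R = (−(3/10) + 3/5) / (2·(1/5)) = 3/4 m/s
check:
stop time T_s = (3/4)/(5/2) = 0.3000 s
robot in T_r: 0.7500·0.3000 = 0.2250 m
robot under decel: 0.7500²/(2·2.5000) = 0.1125 m
human over T_r+T_s: 0.0000·(0.3000+0.3000) = 0.0000 m
C+Z_d+Z_r = 0.0600+0.0050+0.0000 = 0.0650 m
sum ≈ 0.2250+0.1125+0.0000+0.0650 ≈ 0.4025 m = S ✓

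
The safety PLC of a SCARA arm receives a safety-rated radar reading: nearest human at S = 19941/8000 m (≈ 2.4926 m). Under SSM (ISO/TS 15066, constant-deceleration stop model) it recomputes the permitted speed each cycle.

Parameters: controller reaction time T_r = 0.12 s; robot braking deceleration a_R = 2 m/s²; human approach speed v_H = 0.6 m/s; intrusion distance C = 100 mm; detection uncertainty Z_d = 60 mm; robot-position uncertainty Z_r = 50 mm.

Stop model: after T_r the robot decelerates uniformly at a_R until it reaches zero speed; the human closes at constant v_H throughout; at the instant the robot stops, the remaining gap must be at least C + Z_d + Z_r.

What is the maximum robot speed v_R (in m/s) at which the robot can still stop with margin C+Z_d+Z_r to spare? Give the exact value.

v_R_max = 9/4 m/s = 2.2500 m/s

quadratic (1/4)·v² + (21/50)·v + (-3537/1600) = 0
  disc = (21/50)² − 4·(1/4)·(-3537/1600) = 95481/40000 ; √disc = 309/200
  v_R = (−(21/50) + 309/200) / (2·(1/4)) = 9/4 m/s
check:
stop time T_s = (9/4)/2 = 1.1250 s
robot covers v_R·T_r = 2.2500·0.1200 = 0.2700 m before braking
braking distance = 2.2500²/(2·2.0000) = 1.2656 m
human closes 0.6000·1.2450 = 0.7470 m
residual clearance needed = 0.1000+0.0600+0.0500 = 0.2100 m
sum ≈ 0.2700+1.2656+0.7470+0.2100 ≈ 2.4926 m = S ✓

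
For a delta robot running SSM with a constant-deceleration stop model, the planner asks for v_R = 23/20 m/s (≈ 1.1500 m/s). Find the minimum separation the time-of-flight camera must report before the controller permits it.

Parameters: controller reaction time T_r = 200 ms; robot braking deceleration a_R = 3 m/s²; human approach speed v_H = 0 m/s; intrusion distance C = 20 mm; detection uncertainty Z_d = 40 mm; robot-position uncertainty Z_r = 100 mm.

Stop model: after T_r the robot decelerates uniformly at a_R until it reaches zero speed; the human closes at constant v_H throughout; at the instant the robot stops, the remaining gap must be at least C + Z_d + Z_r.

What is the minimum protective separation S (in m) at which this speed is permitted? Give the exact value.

T_s = v_R/a_R = (23/20)/3 = 0.3833 s
robot covers v_R·T_r = 1.1500·0.2000 = 0.2300 m before braking
robot under decel: 1.1500²/(2·3.0000) = 0.2204 m
human closes 0.0000·0.5833 = 0.0000 m
C+Z_d+Z_r = 0.0200+0.0400+0.1000 = 0.1600 m
S_min ≈ 0.2300+0.2204+0.0000+0.1600  ⇒  S_min = 293/480 m

S_min = 293/480 m = 0.6104 m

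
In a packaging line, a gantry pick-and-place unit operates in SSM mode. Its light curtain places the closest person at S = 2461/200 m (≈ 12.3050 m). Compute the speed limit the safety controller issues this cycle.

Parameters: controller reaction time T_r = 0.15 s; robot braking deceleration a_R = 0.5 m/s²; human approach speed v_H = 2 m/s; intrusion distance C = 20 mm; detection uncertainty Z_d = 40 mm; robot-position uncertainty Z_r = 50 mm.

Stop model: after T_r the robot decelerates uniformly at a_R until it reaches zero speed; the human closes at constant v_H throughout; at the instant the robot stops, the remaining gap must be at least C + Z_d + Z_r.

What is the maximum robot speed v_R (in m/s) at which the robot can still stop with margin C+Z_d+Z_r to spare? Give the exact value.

v_R_max = 39/20 m/s = 1.9500 m/s

quadratic (1)·v² + (83/20)·v + (-2379/200) = 0
  disc = (83/20)² − 4·(1)·(-2379/200) = 25921/400 ; √disc = 161/20
  v_R = (−(83/20) + 161/20) / (2·(1)) = 39/20 m/s
check:
braking lasts T_s = (39/20)/(1/2) = 3.9000 s
robot in T_r: 1.9500·0.1500 = 0.2925 m
robot under decel: 1.9500²/(2·0.5000) = 3.8025 m
person approaches 2.0000·(0.1500+3.9000) = 8.1000 m
residual clearance needed = 0.0200+0.0400+0.0500 = 0.1100 m
sum ≈ 0.2925+3.8025+8.1000+0.1100 ≈ 12.3050 m = S ✓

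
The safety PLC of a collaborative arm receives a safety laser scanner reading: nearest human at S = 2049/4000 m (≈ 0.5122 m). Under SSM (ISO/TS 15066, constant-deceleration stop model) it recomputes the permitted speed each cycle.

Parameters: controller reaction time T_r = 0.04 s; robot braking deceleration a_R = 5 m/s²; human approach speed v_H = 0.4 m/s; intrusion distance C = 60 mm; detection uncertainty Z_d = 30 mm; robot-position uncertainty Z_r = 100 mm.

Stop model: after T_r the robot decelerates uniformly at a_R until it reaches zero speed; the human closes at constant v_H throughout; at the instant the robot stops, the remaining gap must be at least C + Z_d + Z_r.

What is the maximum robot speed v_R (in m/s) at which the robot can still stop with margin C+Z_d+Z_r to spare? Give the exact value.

v_R_max = 5/4 m/s = 1.2500 m/s

at the boundary: (1/10)·v² + (3/25)·v + (-49/160) = 0
  disc = (3/25)² − 4·(1/10)·(-49/160) = 1369/10000 ; √disc = 37/100
  v_R = (−(3/25) + 37/100) / (2·(1/10)) = 5/4 m/s
check:
T_s = v_R/a_R = (5/4)/5 = 0.2500 s
robot in T_r: 1.2500·0.0400 = 0.0500 m
robot under decel: 1.2500²/(2·5.0000) = 0.1562 m
person approaches 0.4000·(0.0400+0.2500) = 0.1160 m
residual clearance needed = 0.0600+0.0300+0.1000 = 0.1900 m
sum ≈ 0.0500+0.1562+0.1160+0.1900 ≈ 0.5122 m = S ✓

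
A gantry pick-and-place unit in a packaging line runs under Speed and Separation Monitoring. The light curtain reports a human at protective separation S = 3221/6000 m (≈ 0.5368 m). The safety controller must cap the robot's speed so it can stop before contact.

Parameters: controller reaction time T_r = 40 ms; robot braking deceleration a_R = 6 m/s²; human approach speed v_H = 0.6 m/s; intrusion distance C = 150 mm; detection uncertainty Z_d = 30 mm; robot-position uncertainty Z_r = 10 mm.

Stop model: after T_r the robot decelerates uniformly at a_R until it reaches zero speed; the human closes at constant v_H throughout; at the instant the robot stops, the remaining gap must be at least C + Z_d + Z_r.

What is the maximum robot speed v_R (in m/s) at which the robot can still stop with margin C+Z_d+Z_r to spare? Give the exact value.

v_R_max = 13/10 m/s = 1.3000 m/s

collect terms ⇒ (1/12)·v_R² + (7/50)·v_R + (-1937/6000) = 0
  disc = (7/50)² − 4·(1/12)·(-1937/6000) = 11449/90000 ; √disc = 107/300
  v_R = (−(7/50) + 107/300) / (2·(1/12)) = 13/10 m/s
check:
T_s = v_R/a_R = (13/10)/6 = 0.2167 s
robot covers v_R·T_r = 1.3000·0.0400 = 0.0520 m before braking
robot under decel: 1.3000²/(2·6.0000) = 0.1408 m
human closes 0.6000·0.2567 = 0.1540 m
C+Z_d+Z_r = 0.1500+0.0300+0.0100 = 0.1900 m
sum ≈ 0.0520+0.1408+0.1540+0.1900 ≈ 0.5368 m = S ✓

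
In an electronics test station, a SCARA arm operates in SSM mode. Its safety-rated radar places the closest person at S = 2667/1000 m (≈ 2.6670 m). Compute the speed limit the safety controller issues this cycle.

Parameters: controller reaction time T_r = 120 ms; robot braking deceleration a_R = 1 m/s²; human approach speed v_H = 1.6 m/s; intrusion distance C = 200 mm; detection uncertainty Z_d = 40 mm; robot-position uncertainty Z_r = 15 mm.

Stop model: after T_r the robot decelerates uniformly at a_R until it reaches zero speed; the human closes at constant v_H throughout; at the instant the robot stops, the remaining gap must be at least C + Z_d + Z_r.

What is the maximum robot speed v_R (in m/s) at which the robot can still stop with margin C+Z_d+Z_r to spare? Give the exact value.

v_R_max = 1 m/s = 1.0000 m/s

collect terms ⇒ (1/2)·v_R² + (43/25)·v_R + (-111/50) = 0
  disc = (43/25)² − 4·(1/2)·(-111/50) = 4624/625 ; √disc = 68/25
  v_R = (−(43/25) + 68/25) / (2·(1/2)) = 1 m/s
check:
stop time T_s = 1/1 = 1.0000 s
reaction-phase robot travel = 1.0000·0.1200 = 0.1200 m
braking distance = 1.0000²/(2·1.0000) = 0.5000 m
human closes 1.6000·1.1200 = 1.7920 m
C+Z_d+Z_r = 0.2000+0.0400+0.0150 = 0.2550 m
sum ≈ 0.1200+0.5000+1.7920+0.2550 ≈ 2.6670 m = S ✓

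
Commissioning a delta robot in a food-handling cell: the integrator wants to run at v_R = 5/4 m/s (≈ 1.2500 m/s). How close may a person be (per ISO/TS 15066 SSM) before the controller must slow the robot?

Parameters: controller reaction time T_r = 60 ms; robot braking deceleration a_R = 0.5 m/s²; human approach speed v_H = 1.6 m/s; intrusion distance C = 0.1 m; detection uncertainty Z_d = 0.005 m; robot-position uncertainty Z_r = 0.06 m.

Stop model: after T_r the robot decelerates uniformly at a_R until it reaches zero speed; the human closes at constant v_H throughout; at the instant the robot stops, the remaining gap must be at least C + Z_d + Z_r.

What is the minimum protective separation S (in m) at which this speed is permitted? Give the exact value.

T_s = v_R/a_R = (5/4)/(1/2) = 2.5000 s
robot covers v_R·T_r = 1.2500·0.0600 = 0.0750 m before braking
braking distance = 1.2500²/(2·0.5000) = 1.5625 m
person approaches 1.6000·(0.0600+2.5000) = 4.0960 m
margins: 0.1000+0.0050+0.0600 = 0.1650 m
S_min ≈ 0.0750+1.5625+4.0960+0.1650  ⇒  S_min = 11797/2000 m

S_min = 11797/2000 m = 5.8985 m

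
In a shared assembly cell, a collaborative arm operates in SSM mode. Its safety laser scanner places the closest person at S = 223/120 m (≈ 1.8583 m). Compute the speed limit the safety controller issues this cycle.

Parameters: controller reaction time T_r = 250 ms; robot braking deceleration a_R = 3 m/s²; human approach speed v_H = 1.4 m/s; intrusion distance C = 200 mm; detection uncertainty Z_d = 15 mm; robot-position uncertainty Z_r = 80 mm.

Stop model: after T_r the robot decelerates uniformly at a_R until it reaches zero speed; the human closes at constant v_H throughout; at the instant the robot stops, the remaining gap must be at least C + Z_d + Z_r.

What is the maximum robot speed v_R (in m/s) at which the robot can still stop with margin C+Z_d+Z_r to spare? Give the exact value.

quadratic (1/6)·v² + (43/60)·v + (-91/75) = 0
  disc = (43/60)² − 4·(1/6)·(-91/75) = 529/400 ; √disc = 23/20
  v_R = (−(43/60) + 23/20) / (2·(1/6)) = 13/10 m/s
check:
braking lasts T_s = (13/10)/3 = 0.4333 s
robot in T_r: 1.3000·0.2500 = 0.3250 m
robot under decel: 1.3000²/(2·3.0000) = 0.2817 m
person approaches 1.4000·(0.2500+0.4333) = 0.9567 m
C+Z_d+Z_r = 0.2000+0.0150+0.0800 = 0.2950 m
sum ≈ 0.3250+0.2817+0.9567+0.2950 ≈ 1.8583 m = S ✓

v_R_max = 13/10 m/s = 1.3000 m/s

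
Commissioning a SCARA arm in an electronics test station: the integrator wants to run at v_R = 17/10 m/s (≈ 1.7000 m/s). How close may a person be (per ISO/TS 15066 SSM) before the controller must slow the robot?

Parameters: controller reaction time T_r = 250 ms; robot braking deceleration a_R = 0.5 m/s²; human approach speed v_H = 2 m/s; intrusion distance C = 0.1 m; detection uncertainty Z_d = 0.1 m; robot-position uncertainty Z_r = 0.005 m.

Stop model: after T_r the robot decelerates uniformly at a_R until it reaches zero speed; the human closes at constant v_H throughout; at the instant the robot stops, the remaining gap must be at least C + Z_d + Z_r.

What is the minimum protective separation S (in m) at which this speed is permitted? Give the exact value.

S_min = 541/50 m = 10.8200 m

T_s = v_R/a_R = (17/10)/(1/2) = 3.4000 s
robot in T_r: 1.7000·0.2500 = 0.4250 m
braking distance = 1.7000²/(2·0.5000) = 2.8900 m
human over T_r+T_s: 2.0000·(0.2500+3.4000) = 7.3000 m
margins: 0.1000+0.1000+0.0050 = 0.2050 m
S_min ≈ 0.4250+2.8900+7.3000+0.2050  ⇒  S_min = 541/50 m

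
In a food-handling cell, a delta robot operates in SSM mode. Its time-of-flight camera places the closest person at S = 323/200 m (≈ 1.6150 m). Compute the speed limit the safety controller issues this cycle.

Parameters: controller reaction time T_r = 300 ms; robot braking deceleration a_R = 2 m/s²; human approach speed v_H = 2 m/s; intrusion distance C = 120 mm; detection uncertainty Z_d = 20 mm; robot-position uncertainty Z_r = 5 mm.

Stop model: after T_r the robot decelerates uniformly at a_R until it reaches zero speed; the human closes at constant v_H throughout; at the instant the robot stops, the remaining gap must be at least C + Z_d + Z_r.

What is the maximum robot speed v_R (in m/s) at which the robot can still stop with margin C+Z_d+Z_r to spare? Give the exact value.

v_R_max = 3/5 m/s = 0.6000 m/s

collect terms ⇒ (1/4)·v_R² + (13/10)·v_R + (-87/100) = 0
  disc = (13/10)² − 4·(1/4)·(-87/100) = 64/25 ; √disc = 8/5
  v_R = (−(13/10) + 8/5) / (2·(1/4)) = 3/5 m/s
check:
braking lasts T_s = (3/5)/2 = 0.3000 s
reaction-phase robot travel = 0.6000·0.3000 = 0.1800 m
braking distance = 0.6000²/(2·2.0000) = 0.0900 m
human over T_r+T_s: 2.0000·(0.3000+0.3000) = 1.2000 m
margins: 0.1200+0.0200+0.0050 = 0.1450 m
sum ≈ 0.1800+0.0900+1.2000+0.1450 ≈ 1.6150 m = S ✓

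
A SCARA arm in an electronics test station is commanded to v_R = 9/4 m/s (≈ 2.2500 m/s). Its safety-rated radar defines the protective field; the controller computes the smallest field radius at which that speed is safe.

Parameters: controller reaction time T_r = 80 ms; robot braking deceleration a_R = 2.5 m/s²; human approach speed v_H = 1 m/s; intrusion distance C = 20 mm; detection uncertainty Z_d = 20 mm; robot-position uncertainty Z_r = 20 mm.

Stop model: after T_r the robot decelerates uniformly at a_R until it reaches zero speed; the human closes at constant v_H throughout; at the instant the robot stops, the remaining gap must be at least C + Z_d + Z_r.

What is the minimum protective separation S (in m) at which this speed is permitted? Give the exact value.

S_min = 893/400 m = 2.2325 m

braking lasts T_s = (9/4)/(5/2) = 0.9000 s
reaction-phase robot travel = 2.2500·0.0800 = 0.1800 m
robot under decel: 2.2500²/(2·2.5000) = 1.0125 m
person approaches 1.0000·(0.0800+0.9000) = 0.9800 m
residual clearance needed = 0.0200+0.0200+0.0200 = 0.0600 m
S_min ≈ 0.1800+1.0125+0.9800+0.0600  ⇒  S_min = 893/400 m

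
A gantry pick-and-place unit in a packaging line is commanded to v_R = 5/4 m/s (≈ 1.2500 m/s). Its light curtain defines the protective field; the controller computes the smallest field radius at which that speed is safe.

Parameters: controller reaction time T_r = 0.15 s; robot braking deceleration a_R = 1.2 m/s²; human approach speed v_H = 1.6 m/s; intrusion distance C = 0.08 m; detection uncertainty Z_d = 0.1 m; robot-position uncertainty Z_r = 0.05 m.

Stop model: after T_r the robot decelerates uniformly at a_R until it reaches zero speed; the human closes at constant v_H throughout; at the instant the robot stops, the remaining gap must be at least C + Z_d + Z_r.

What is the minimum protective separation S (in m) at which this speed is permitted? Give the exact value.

S_min = 14281/4800 m = 2.9752 m

T_s = v_R/a_R = (5/4)/(6/5) = 1.0417 s
robot in T_r: 1.2500·0.1500 = 0.1875 m
robot covers 1.2500·1.0417 − ½·1.2000·1.0417² = 0.6510 m while stopping
human closes 1.6000·1.1917 = 1.9067 m
residual clearance needed = 0.0800+0.1000+0.0500 = 0.2300 m
S_min ≈ 0.1875+0.6510+1.9067+0.2300  ⇒  S_min = 14281/4800 m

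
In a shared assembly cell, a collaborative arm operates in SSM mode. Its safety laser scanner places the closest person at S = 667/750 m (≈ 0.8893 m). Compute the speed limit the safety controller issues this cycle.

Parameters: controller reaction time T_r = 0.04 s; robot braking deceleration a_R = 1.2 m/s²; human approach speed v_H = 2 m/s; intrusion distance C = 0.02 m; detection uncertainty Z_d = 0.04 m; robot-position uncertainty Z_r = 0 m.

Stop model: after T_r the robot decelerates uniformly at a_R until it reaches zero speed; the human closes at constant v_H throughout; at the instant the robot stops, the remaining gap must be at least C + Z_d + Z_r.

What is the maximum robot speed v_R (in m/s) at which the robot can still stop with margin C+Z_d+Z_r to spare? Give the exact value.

at the boundary: (5/12)·v² + (128/75)·v + (-281/375) = 0
  disc = (128/75)² − 4·(5/12)·(-281/375) = 2601/625 ; √disc = 51/25
  v_R = (−(128/75) + 51/25) / (2·(5/12)) = 2/5 m/s
check:
T_s = v_R/a_R = (2/5)/(6/5) = 0.3333 s
robot in T_r: 0.4000·0.0400 = 0.0160 m
robot covers 0.4000·0.3333 − ½·1.2000·0.3333² = 0.0667 m while stopping
person approaches 2.0000·(0.0400+0.3333) = 0.7467 m
residual clearance needed = 0.0200+0.0400+0.0000 = 0.0600 m
sum ≈ 0.0160+0.0667+0.7467+0.0600 ≈ 0.8893 m = S ✓

v_R_max = 2/5 m/s = 0.4000 m/s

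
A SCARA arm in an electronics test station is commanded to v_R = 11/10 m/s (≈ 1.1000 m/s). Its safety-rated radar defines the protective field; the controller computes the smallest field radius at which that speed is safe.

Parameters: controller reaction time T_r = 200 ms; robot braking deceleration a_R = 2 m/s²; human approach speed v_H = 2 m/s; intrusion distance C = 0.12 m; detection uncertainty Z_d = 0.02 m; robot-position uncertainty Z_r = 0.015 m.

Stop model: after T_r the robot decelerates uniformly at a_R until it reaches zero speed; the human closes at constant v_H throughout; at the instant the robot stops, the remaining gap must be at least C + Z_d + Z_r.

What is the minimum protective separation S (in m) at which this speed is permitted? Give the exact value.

S_min = 871/400 m = 2.1775 m

T_s = v_R/a_R = (11/10)/2 = 0.5500 s
robot in T_r: 1.1000·0.2000 = 0.2200 m
robot covers 1.1000·0.5500 − ½·2.0000·0.5500² = 0.3025 m while stopping
person approaches 2.0000·(0.2000+0.5500) = 1.5000 m
C+Z_d+Z_r = 0.1200+0.0200+0.0150 = 0.1550 m
S_min ≈ 0.2200+0.3025+1.5000+0.1550  ⇒  S_min = 871/400 m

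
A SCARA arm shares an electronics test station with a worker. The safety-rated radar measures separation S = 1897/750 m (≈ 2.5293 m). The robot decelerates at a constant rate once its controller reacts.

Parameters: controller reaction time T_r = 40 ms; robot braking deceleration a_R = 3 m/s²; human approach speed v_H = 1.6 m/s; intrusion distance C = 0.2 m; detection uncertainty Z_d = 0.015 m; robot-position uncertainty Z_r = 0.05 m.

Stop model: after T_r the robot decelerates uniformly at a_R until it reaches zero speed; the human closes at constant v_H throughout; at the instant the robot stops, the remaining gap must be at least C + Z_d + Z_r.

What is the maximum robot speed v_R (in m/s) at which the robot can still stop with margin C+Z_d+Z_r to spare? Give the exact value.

v_R_max = 23/10 m/s = 2.3000 m/s

quadratic (1/6)·v² + (43/75)·v + (-6601/3000) = 0
  disc = (43/75)² − 4·(1/6)·(-6601/3000) = 4489/2500 ; √disc = 67/50
  v_R = (−(43/75) + 67/50) / (2·(1/6)) = 23/10 m/s
check:
stop time T_s = (23/10)/3 = 0.7667 s
robot covers v_R·T_r = 2.3000·0.0400 = 0.0920 m before braking
braking distance = 2.3000²/(2·3.0000) = 0.8817 m
person approaches 1.6000·(0.0400+0.7667) = 1.2907 m
margins: 0.2000+0.0150+0.0500 = 0.2650 m
sum ≈ 0.0920+0.8817+1.2907+0.2650 ≈ 2.5293 m = S ✓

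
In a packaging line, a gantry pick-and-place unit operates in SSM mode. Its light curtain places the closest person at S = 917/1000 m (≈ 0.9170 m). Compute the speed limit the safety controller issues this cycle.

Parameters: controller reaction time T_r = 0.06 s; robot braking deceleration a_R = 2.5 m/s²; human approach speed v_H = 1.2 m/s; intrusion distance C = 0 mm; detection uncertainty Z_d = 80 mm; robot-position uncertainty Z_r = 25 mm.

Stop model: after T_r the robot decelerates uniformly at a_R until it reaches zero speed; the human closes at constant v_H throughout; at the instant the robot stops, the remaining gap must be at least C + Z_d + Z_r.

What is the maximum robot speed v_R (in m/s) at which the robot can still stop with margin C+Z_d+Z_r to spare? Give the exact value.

v_R_max = 1 m/s = 1.0000 m/s

collect terms ⇒ (1/5)·v_R² + (27/50)·v_R + (-37/50) = 0
  disc = (27/50)² − 4·(1/5)·(-37/50) = 2209/2500 ; √disc = 47/50
  v_R = (−(27/50) + 47/50) / (2·(1/5)) = 1 m/s
check:
stop time T_s = 1/(5/2) = 0.4000 s
robot in T_r: 1.0000·0.0600 = 0.0600 m
robot covers 1.0000·0.4000 − ½·2.5000·0.4000² = 0.2000 m while stopping
human closes 1.2000·0.4600 = 0.5520 m
residual clearance needed = 0.0000+0.0800+0.0250 = 0.1050 m
sum ≈ 0.0600+0.2000+0.5520+0.1050 ≈ 0.9170 m = S ✓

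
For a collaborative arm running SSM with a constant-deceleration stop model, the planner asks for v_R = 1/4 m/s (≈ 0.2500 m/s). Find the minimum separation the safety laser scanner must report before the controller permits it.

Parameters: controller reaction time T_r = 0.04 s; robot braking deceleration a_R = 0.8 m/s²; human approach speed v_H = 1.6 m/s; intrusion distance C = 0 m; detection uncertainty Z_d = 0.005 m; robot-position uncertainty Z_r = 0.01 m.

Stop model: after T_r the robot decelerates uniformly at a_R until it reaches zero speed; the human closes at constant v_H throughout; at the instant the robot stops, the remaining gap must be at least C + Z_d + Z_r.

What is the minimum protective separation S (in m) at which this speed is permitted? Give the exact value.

braking lasts T_s = (1/4)/(4/5) = 0.3125 s
robot in T_r: 0.2500·0.0400 = 0.0100 m
braking distance = 0.2500²/(2·0.8000) = 0.0391 m
person approaches 1.6000·(0.0400+0.3125) = 0.5640 m
margins: 0.0000+0.0050+0.0100 = 0.0150 m
S_min ≈ 0.0100+0.0391+0.5640+0.0150  ⇒  S_min = 10049/16000 m

S_min = 10049/16000 m = 0.6281 m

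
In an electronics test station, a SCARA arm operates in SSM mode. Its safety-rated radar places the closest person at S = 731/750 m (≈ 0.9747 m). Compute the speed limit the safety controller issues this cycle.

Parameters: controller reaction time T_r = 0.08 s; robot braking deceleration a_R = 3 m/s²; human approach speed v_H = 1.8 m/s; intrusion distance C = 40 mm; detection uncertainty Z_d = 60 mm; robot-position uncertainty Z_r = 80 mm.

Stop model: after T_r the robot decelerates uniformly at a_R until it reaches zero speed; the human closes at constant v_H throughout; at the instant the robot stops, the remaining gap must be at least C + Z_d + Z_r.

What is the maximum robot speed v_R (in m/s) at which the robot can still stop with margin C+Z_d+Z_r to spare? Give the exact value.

v_R_max = 4/5 m/s = 0.8000 m/s

quadratic (1/6)·v² + (17/25)·v + (-244/375) = 0
  disc = (17/25)² − 4·(1/6)·(-244/375) = 5041/5625 ; √disc = 71/75
  v_R = (−(17/25) + 71/75) / (2·(1/6)) = 4/5 m/s
check:
braking lasts T_s = (4/5)/3 = 0.2667 s
robot covers v_R·T_r = 0.8000·0.0800 = 0.0640 m before braking
robot under decel: 0.8000²/(2·3.0000) = 0.1067 m
human over T_r+T_s: 1.8000·(0.0800+0.2667) = 0.6240 m
margins: 0.0400+0.0600+0.0800 = 0.1800 m
sum ≈ 0.0640+0.1067+0.6240+0.1800 ≈ 0.9747 m = S ✓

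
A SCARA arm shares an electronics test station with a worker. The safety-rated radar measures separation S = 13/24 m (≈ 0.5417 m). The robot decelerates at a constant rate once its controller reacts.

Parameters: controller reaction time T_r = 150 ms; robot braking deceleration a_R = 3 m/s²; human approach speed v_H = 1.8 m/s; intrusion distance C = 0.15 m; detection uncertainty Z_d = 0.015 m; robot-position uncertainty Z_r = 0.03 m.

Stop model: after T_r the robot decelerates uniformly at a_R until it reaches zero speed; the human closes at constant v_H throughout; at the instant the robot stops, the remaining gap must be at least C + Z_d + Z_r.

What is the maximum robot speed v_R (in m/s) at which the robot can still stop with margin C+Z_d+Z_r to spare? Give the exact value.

v_R_max = 1/10 m/s = 0.1000 m/s

collect terms ⇒ (1/6)·v_R² + (3/4)·v_R + (-23/300) = 0
  disc = (3/4)² − 4·(1/6)·(-23/300) = 2209/3600 ; √disc = 47/60
  v_R = (−(3/4) + 47/60) / (2·(1/6)) = 1/10 m/s
check:
braking lasts T_s = (1/10)/3 = 0.0333 s
robot in T_r: 0.1000·0.1500 = 0.0150 m
robot covers 0.1000·0.0333 − ½·3.0000·0.0333² = 0.0017 m while stopping
human over T_r+T_s: 1.8000·(0.1500+0.0333) = 0.3300 m
residual clearance needed = 0.1500+0.0150+0.0300 = 0.1950 m
sum ≈ 0.0150+0.0017+0.3300+0.1950 ≈ 0.5417 m = S ✓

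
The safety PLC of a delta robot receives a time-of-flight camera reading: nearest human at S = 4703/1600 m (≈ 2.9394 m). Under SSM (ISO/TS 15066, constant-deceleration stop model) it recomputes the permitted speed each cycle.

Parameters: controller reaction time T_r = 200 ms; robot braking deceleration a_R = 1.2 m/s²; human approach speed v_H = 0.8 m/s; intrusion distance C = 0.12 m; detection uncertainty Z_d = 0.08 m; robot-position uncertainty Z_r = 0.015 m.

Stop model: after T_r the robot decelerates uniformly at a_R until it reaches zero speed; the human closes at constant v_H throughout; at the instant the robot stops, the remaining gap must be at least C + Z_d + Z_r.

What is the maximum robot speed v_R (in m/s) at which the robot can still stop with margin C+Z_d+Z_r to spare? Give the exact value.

v_R_max = 33/20 m/s = 1.6500 m/s

quadratic (5/12)·v² + (13/15)·v + (-4103/1600) = 0
  disc = (13/15)² − 4·(5/12)·(-4103/1600) = 72361/14400 ; √disc = 269/120
  v_R = (−(13/15) + 269/120) / (2·(5/12)) = 33/20 m/s
check:
braking lasts T_s = (33/20)/(6/5) = 1.3750 s
robot covers v_R·T_r = 1.6500·0.2000 = 0.3300 m before braking
braking distance = 1.6500²/(2·1.2000) = 1.1344 m
person approaches 0.8000·(0.2000+1.3750) = 1.2600 m
margins: 0.1200+0.0800+0.0150 = 0.2150 m
sum ≈ 0.3300+1.1344+1.2600+0.2150 ≈ 2.9394 m = S ✓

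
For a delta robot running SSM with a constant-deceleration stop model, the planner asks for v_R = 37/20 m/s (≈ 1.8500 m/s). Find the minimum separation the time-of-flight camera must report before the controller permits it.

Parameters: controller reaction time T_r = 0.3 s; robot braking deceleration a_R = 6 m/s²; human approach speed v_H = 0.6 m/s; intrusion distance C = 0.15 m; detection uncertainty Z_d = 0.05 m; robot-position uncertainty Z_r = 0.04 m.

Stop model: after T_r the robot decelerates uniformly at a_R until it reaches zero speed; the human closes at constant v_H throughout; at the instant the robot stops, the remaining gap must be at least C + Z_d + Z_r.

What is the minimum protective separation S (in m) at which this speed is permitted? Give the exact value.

T_s = v_R/a_R = (37/20)/6 = 0.3083 s
reaction-phase robot travel = 1.8500·0.3000 = 0.5550 m
braking distance = 1.8500²/(2·6.0000) = 0.2852 m
person approaches 0.6000·(0.3000+0.3083) = 0.3650 m
margins: 0.1500+0.0500+0.0400 = 0.2400 m
S_min ≈ 0.5550+0.2852+0.3650+0.2400  ⇒  S_min = 6937/4800 m

S_min = 6937/4800 m = 1.4452 m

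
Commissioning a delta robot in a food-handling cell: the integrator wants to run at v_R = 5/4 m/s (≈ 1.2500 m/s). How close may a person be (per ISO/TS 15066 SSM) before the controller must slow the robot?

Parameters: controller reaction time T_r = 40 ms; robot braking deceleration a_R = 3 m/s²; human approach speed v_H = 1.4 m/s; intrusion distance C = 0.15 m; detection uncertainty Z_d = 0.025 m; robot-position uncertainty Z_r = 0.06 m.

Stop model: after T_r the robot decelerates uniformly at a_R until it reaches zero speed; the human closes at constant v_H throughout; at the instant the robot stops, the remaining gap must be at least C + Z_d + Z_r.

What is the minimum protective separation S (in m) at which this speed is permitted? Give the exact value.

stop time T_s = (5/4)/3 = 0.4167 s
robot in T_r: 1.2500·0.0400 = 0.0500 m
braking distance = 1.2500²/(2·3.0000) = 0.2604 m
human over T_r+T_s: 1.4000·(0.0400+0.4167) = 0.6393 m
C+Z_d+Z_r = 0.1500+0.0250+0.0600 = 0.2350 m
S_min ≈ 0.0500+0.2604+0.6393+0.2350  ⇒  S_min = 4739/4000 m

S_min = 4739/4000 m = 1.1847 m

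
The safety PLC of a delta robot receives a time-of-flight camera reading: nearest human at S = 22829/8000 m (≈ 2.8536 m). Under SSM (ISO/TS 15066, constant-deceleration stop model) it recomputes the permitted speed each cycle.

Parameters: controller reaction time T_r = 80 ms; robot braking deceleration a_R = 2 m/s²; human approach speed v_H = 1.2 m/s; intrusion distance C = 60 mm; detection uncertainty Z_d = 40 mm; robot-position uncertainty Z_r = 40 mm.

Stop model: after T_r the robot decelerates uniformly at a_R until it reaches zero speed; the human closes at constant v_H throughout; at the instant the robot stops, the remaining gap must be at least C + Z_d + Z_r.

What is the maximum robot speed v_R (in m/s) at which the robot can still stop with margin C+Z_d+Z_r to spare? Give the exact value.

v_R_max = 43/20 m/s = 2.1500 m/s

at the boundary: (1/4)·v² + (17/25)·v + (-20941/8000) = 0
  disc = (17/25)² − 4·(1/4)·(-20941/8000) = 123201/40000 ; √disc = 351/200
  v_R = (−(17/25) + 351/200) / (2·(1/4)) = 43/20 m/s
check:
braking lasts T_s = (43/20)/2 = 1.0750 s
robot covers v_R·T_r = 2.1500·0.0800 = 0.1720 m before braking
robot under decel: 2.1500²/(2·2.0000) = 1.1556 m
person approaches 1.2000·(0.0800+1.0750) = 1.3860 m
margins: 0.0600+0.0400+0.0400 = 0.1400 m
sum ≈ 0.1720+1.1556+1.3860+0.1400 ≈ 2.8536 m = S ✓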